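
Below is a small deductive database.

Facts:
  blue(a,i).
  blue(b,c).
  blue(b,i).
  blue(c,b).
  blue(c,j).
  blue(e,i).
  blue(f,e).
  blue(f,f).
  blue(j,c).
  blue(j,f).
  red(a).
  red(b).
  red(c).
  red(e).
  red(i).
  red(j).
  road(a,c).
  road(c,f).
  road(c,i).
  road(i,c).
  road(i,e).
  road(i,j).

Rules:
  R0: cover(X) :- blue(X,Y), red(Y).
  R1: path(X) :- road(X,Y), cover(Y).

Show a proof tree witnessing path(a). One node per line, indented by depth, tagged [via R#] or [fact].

round 1: derive cover(a) via R0 from blue(a,i), red(i)
round 1: derive cover(b) via R0 from blue(b,c), red(c)
round 1: derive cover(c) via R0 from blue(c,b), red(b)
round 1: derive cover(e) via R0 from blue(e,i), red(i)
round 1: derive cover(f) via R0 from blue(f,e), red(e)
round 1: derive cover(j) via R0 from blue(j,c), red(c)
round 2: derive path(a) via R1 from road(a,c), cover(c)
round 2: derive path(c) via R1 from road(c,f), cover(f)
round 2: derive path(i) via R1 from road(i,c), cover(c)

path(a)  [via R1]
  road(a,c)  [fact]
  cover(c)  [via R0]
    blue(c,b)  [fact]
    red(b)  [fact]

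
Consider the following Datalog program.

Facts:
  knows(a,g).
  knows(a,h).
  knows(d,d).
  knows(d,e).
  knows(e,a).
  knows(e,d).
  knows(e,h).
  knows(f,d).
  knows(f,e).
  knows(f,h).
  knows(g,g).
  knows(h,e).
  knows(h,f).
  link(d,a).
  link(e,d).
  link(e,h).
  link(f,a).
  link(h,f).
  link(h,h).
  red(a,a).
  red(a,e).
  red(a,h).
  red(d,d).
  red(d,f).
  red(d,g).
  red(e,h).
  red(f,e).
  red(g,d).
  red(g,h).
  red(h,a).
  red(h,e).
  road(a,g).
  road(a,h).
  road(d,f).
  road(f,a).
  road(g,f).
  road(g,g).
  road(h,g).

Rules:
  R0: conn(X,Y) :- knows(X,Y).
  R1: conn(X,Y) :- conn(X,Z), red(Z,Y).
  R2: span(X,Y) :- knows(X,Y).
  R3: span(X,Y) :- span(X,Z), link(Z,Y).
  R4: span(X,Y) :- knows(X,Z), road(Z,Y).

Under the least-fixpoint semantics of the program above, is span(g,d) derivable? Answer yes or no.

no

round 1: derive span(a,g) via R2 from knows(a,g)
round 1: derive span(a,h) via R2 from knows(a,h)
round 1: derive span(d,d) via R2 from knows(d,d)
round 1: derive span(d,e) via R2 from knows(d,e)
round 1: derive span(e,a) via R2 from knows(e,a)
round 1: derive span(e,d) via R2 from knows(e,d)
round 1: derive span(e,h) via R2 from knows(e,h)
round 1: derive span(f,d) via R2 from knows(f,d)
round 1: derive span(f,e) via R2 from knows(f,e)
round 1: derive span(f,h) via R2 from knows(f,h)
round 1: derive span(g,g) via R2 from knows(g,g)
round 1: derive span(h,e) via R2 from knows(h,e)
round 1: derive span(h,f) via R2 from knows(h,f)
round 1: derive span(a,f) via R4 from knows(a,g), road(g,f)
round 1: derive span(d,f) via R4 from knows(d,d), road(d,f)
round 1: derive span(e,f) via R4 from knows(e,d), road(d,f)
round 1: derive span(e,g) via R4 from knows(e,a), road(a,g)
round 1: derive span(f,f) via R4 from knows(f,d), road(d,f)
round 1: derive span(f,g) via R4 from knows(f,h), road(h,g)
round 1: derive span(g,f) via R4 from knows(g,g), road(g,f)
round 1: derive span(h,a) via R4 from knows(h,f), road(f,a)
round 2: derive span(a,a) via R3 from span(a,f), link(f,a)
round 2: derive span(d,a) via R3 from span(d,d), link(d,a)
round 2: derive span(d,h) via R3 from span(d,e), link(e,h)
round 2: derive span(f,a) via R3 from span(f,d), link(d,a)
round 2: derive span(g,a) via R3 from span(g,f), link(f,a)
round 2: derive span(h,d) via R3 from span(h,e), link(e,d)
round 2: derive span(h,h) via R3 from span(h,e), link(e,h)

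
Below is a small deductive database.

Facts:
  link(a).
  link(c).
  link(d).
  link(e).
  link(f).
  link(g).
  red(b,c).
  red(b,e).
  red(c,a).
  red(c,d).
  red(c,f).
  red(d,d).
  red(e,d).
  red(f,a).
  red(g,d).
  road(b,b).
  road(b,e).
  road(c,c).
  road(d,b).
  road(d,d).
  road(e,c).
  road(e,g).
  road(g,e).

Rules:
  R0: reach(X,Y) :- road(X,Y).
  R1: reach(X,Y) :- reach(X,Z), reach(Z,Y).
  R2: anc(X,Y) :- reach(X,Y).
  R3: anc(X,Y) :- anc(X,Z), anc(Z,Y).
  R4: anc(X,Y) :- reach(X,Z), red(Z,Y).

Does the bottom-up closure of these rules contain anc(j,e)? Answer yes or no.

round 1: derive reach(b,b) via R0 from road(b,b)
round 1: derive reach(b,e) via R0 from road(b,e)
round 1: derive reach(c,c) via R0 from road(c,c)
round 1: derive reach(d,b) via R0 from road(d,b)
round 1: derive reach(d,d) via R0 from road(d,d)
round 1: derive reach(e,c) via R0 from road(e,c)
round 1: derive reach(e,g) via R0 from road(e,g)
round 1: derive reach(g,e) via R0 from road(g,e)
round 2: derive reach(b,c) via R1 from reach(b,e), reach(e,c)
round 2: derive reach(b,g) via R1 from reach(b,e), reach(e,g)
round 2: derive reach(d,e) via R1 from reach(d,b), reach(b,e)
round 2: derive reach(e,e) via R1 from reach(e,g), reach(g,e)
round 2: derive reach(g,c) via R1 from reach(g,e), reach(e,c)
round 2: derive reach(g,g) via R1 from reach(g,e), reach(e,g)
round 2: derive anc(b,b) via R2 from reach(b,b)
round 2: derive anc(b,e) via R2 from reach(b,e)
round 2: derive anc(c,c) via R2 from reach(c,c)
round 2: derive anc(d,b) via R2 from reach(d,b)
round 2: derive anc(d,d) via R2 from reach(d,d)
round 2: derive anc(e,c) via R2 from reach(e,c)
round 2: derive anc(e,g) via R2 from reach(e,g)
round 2: derive anc(g,e) via R2 from reach(g,e)
round 2: derive anc(b,c) via R4 from reach(b,b), red(b,c)
round 2: derive anc(b,d) via R4 from reach(b,e), red(e,d)
round 2: derive anc(c,a) via R4 from reach(c,c), red(c,a)
round 2: derive anc(c,d) via R4 from reach(c,c), red(c,d)
round 2: derive anc(c,f) via R4 from reach(c,c), red(c,f)
round 2: derive anc(d,c) via R4 from reach(d,b), red(b,c)
round 2: derive anc(d,e) via R4 from reach(d,b), red(b,e)
round 2: derive anc(e,a) via R4 from reach(e,c), red(c,a)
round 2: derive anc(e,d) via R4 from reach(e,c), red(c,d)
round 2: derive anc(e,f) via R4 from reach(e,c), red(c,f)
round 2: derive anc(g,d) via R4 from reach(g,e), red(e,d)
round 3: derive reach(d,c) via R1 from reach(d,b), reach(b,c)
round 3: derive reach(d,g) via R1 from reach(d,b), reach(b,g)
round 3: derive anc(b,g) via R2 from reach(b,g)
round 3: derive anc(e,e) via R2 from reach(e,e)
round 3: derive anc(g,c) via R2 from reach(g,c)
round 3: derive anc(g,g) via R2 from reach(g,g)
round 3: derive anc(b,a) via R3 from anc(b,c), anc(c,a)
round 3: derive anc(b,f) via R3 from anc(b,c), anc(c,f)
round 3: derive anc(c,b) via R3 from anc(c,d), anc(d,b)
round 3: derive anc(c,e) via R3 from anc(c,d), anc(d,e)
round 3: derive anc(d,a) via R3 from anc(d,c), anc(c,a)
round 3: derive anc(d,f) via R3 from anc(d,c), anc(c,f)
round 3: derive anc(d,g) via R3 from anc(d,e), anc(e,g)
round 3: derive anc(e,b) via R3 from anc(e,d), anc(d,b)
round 3: derive anc(g,a) via R3 from anc(g,e), anc(e,a)
round 3: derive anc(g,b) via R3 from anc(g,d), anc(d,b)
round 3: derive anc(g,f) via R3 from anc(g,e), anc(e,f)
round 4: derive anc(c,g) via R3 from anc(c,b), anc(b,g)

no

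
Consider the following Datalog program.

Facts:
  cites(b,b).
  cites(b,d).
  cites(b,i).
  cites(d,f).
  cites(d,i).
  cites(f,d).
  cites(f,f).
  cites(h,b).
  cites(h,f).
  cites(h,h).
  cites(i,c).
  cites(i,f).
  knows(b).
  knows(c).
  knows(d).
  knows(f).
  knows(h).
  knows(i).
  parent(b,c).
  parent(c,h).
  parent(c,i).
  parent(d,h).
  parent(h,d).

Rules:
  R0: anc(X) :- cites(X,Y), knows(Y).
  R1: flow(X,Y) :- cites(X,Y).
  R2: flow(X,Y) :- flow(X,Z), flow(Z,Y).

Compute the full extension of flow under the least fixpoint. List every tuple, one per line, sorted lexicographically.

flow(b,b)
flow(b,c)
flow(b,d)
flow(b,f)
flow(b,i)
flow(d,c)
flow(d,d)
flow(d,f)
flow(d,i)
flow(f,c)
flow(f,d)
flow(f,f)
flow(f,i)
flow(h,b)
flow(h,c)
flow(h,d)
flow(h,f)
flow(h,h)
flow(h,i)
flow(i,c)
flow(i,d)
flow(i,f)
flow(i,i)

round 1: derive flow(b,b) via R1 from cites(b,b)
round 1: derive flow(b,d) via R1 from cites(b,d)
round 1: derive flow(b,i) via R1 from cites(b,i)
round 1: derive flow(d,f) via R1 from cites(d,f)
round 1: derive flow(d,i) via R1 from cites(d,i)
round 1: derive flow(f,d) via R1 from cites(f,d)
round 1: derive flow(f,f) via R1 from cites(f,f)
round 1: derive flow(h,b) via R1 from cites(h,b)
round 1: derive flow(h,f) via R1 from cites(h,f)
round 1: derive flow(h,h) via R1 from cites(h,h)
round 1: derive flow(i,c) via R1 from cites(i,c)
round 1: derive flow(i,f) via R1 from cites(i,f)
round 2: derive flow(b,c) via R2 from flow(b,i), flow(i,c)
round 2: derive flow(b,f) via R2 from flow(b,d), flow(d,f)
round 2: derive flow(d,c) via R2 from flow(d,i), flow(i,c)
round 2: derive flow(d,d) via R2 from flow(d,f), flow(f,d)
round 2: derive flow(f,i) via R2 from flow(f,d), flow(d,i)
round 2: derive flow(h,d) via R2 from flow(h,b), flow(b,d)
round 2: derive flow(h,i) via R2 from flow(h,b), flow(b,i)
round 2: derive flow(i,d) via R2 from flow(i,f), flow(f,d)
round 3: derive flow(f,c) via R2 from flow(f,d), flow(d,c)
round 3: derive flow(h,c) via R2 from flow(h,b), flow(b,c)
round 3: derive flow(i,i) via R2 from flow(i,d), flow(d,i)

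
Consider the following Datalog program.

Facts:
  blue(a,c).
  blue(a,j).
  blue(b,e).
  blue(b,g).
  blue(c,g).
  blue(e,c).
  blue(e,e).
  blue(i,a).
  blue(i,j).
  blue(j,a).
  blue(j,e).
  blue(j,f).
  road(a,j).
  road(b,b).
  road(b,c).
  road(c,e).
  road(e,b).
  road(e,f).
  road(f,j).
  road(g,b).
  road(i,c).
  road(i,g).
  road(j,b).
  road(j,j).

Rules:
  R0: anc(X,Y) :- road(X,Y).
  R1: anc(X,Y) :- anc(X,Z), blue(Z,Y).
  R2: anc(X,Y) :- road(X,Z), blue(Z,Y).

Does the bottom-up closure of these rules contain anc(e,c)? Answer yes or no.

round 1: derive anc(a,j) via R0 from road(a,j)
round 1: derive anc(b,b) via R0 from road(b,b)
round 1: derive anc(b,c) via R0 from road(b,c)
round 1: derive anc(c,e) via R0 from road(c,e)
round 1: derive anc(e,b) via R0 from road(e,b)
round 1: derive anc(e,f) via R0 from road(e,f)
round 1: derive anc(f,j) via R0 from road(f,j)
round 1: derive anc(g,b) via R0 from road(g,b)
round 1: derive anc(i,c) via R0 from road(i,c)
round 1: derive anc(i,g) via R0 from road(i,g)
round 1: derive anc(j,b) via R0 from road(j,b)
round 1: derive anc(j,j) via R0 from road(j,j)
round 1: derive anc(a,a) via R2 from road(a,j), blue(j,a)
round 1: derive anc(a,e) via R2 from road(a,j), blue(j,e)
round 1: derive anc(a,f) via R2 from road(a,j), blue(j,f)
round 1: derive anc(b,e) via R2 from road(b,b), blue(b,e)
round 1: derive anc(b,g) via R2 from road(b,b), blue(b,g)
round 1: derive anc(c,c) via R2 from road(c,e), blue(e,c)
round 1: derive anc(e,e) via R2 from road(e,b), blue(b,e)
round 1: derive anc(e,g) via R2 from road(e,b), blue(b,g)
round 1: derive anc(f,a) via R2 from road(f,j), blue(j,a)
round 1: derive anc(f,e) via R2 from road(f,j), blue(j,e)
round 1: derive anc(f,f) via R2 from road(f,j), blue(j,f)
round 1: derive anc(g,e) via R2 from road(g,b), blue(b,e)
round 1: derive anc(g,g) via R2 from road(g,b), blue(b,g)
round 1: derive anc(j,a) via R2 from road(j,j), blue(j,a)
round 1: derive anc(j,e) via R2 from road(j,b), blue(b,e)
round 1: derive anc(j,f) via R2 from road(j,j), blue(j,f)
round 1: derive anc(j,g) via R2 from road(j,b), blue(b,g)
round 2: derive anc(a,c) via R1 from anc(a,a), blue(a,c)
round 2: derive anc(c,g) via R1 from anc(c,c), blue(c,g)
round 2: derive anc(e,c) via R1 from anc(e,e), blue(e,c)
round 2: derive anc(f,c) via R1 from anc(f,a), blue(a,c)
round 2: derive anc(g,c) via R1 from anc(g,e), blue(e,c)
round 2: derive anc(j,c) via R1 from anc(j,a), blue(a,c)
round 3: derive anc(a,g) via R1 from anc(a,c), blue(c,g)
round 3: derive anc(f,g) via R1 from anc(f,c), blue(c,g)

yes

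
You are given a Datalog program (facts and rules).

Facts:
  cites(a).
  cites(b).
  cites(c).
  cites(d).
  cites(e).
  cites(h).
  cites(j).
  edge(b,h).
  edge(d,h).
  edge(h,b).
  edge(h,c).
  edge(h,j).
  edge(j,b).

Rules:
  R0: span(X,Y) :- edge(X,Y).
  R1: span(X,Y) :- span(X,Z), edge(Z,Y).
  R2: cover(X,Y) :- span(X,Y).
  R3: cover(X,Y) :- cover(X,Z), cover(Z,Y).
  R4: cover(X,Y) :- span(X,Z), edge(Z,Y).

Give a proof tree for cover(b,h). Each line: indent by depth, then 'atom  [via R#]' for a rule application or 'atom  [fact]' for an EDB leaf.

round 1: derive span(b,h) via R0 from edge(b,h)
round 1: derive span(d,h) via R0 from edge(d,h)
round 1: derive span(h,b) via R0 from edge(h,b)
round 1: derive span(h,c) via R0 from edge(h,c)
round 1: derive span(h,j) via R0 from edge(h,j)
round 1: derive span(j,b) via R0 from edge(j,b)
round 2: derive span(b,b) via R1 from span(b,h), edge(h,b)
round 2: derive span(b,c) via R1 from span(b,h), edge(h,c)
round 2: derive span(b,j) via R1 from span(b,h), edge(h,j)
round 2: derive span(d,b) via R1 from span(d,h), edge(h,b)
round 2: derive span(d,c) via R1 from span(d,h), edge(h,c)
round 2: derive span(d,j) via R1 from span(d,h), edge(h,j)
round 2: derive span(h,h) via R1 from span(h,b), edge(b,h)
round 2: derive span(j,h) via R1 from span(j,b), edge(b,h)
round 2: derive cover(b,h) via R2 from span(b,h)
round 2: derive cover(d,h) via R2 from span(d,h)
round 2: derive cover(h,b) via R2 from span(h,b)
round 2: derive cover(h,c) via R2 from span(h,c)
round 2: derive cover(h,j) via R2 from span(h,j)
round 2: derive cover(j,b) via R2 from span(j,b)
round 2: derive cover(b,b) via R4 from span(b,h), edge(h,b)
round 2: derive cover(b,c) via R4 from span(b,h), edge(h,c)
round 2: derive cover(b,j) via R4 from span(b,h), edge(h,j)
round 2: derive cover(d,b) via R4 from span(d,h), edge(h,b)
round 2: derive cover(d,c) via R4 from span(d,h), edge(h,c)
round 2: derive cover(d,j) via R4 from span(d,h), edge(h,j)
round 2: derive cover(h,h) via R4 from span(h,b), edge(b,h)
round 2: derive cover(j,h) via R4 from span(j,b), edge(b,h)
round 3: derive span(j,c) via R1 from span(j,h), edge(h,c)
round 3: derive span(j,j) via R1 from span(j,h), edge(h,j)
round 3: derive cover(j,c) via R3 from cover(j,b), cover(b,c)
round 3: derive cover(j,j) via R3 from cover(j,b), cover(b,j)

cover(b,h)  [via R2]
  span(b,h)  [via R0]
    edge(b,h)  [fact]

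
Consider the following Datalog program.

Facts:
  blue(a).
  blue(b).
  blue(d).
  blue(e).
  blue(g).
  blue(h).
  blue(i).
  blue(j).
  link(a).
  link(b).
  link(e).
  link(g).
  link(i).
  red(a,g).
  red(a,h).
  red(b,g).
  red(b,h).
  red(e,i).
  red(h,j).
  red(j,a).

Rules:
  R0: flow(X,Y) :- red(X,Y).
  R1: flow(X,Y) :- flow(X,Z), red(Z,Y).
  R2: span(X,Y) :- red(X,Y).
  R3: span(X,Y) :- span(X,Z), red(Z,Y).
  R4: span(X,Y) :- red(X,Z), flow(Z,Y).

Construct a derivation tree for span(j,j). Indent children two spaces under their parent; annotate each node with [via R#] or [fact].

span(j,j)  [via R3]
  span(j,h)  [via R3]
    span(j,a)  [via R2]
      red(j,a)  [fact]
    red(a,h)  [fact]
  red(h,j)  [fact]

round 1: derive flow(a,g) via R0 from red(a,g)
round 1: derive flow(a,h) via R0 from red(a,h)
round 1: derive flow(b,g) via R0 from red(b,g)
round 1: derive flow(b,h) via R0 from red(b,h)
round 1: derive flow(e,i) via R0 from red(e,i)
round 1: derive flow(h,j) via R0 from red(h,j)
round 1: derive flow(j,a) via R0 from red(j,a)
round 1: derive span(a,g) via R2 from red(a,g)
round 1: derive span(a,h) via R2 from red(a,h)
round 1: derive span(b,g) via R2 from red(b,g)
round 1: derive span(b,h) via R2 from red(b,h)
round 1: derive span(e,i) via R2 from red(e,i)
round 1: derive span(h,j) via R2 from red(h,j)
round 1: derive span(j,a) via R2 from red(j,a)
round 2: derive flow(a,j) via R1 from flow(a,h), red(h,j)
round 2: derive flow(b,j) via R1 from flow(b,h), red(h,j)
round 2: derive flow(h,a) via R1 from flow(h,j), red(j,a)
round 2: derive flow(j,g) via R1 from flow(j,a), red(a,g)
round 2: derive flow(j,h) via R1 from flow(j,a), red(a,h)
round 2: derive span(a,j) via R3 from span(a,h), red(h,j)
round 2: derive span(b,j) via R3 from span(b,h), red(h,j)
round 2: derive span(h,a) via R3 from span(h,j), red(j,a)
round 2: derive span(j,g) via R3 from span(j,a), red(a,g)
round 2: derive span(j,h) via R3 from span(j,a), red(a,h)
round 3: derive flow(a,a) via R1 from flow(a,j), red(j,a)
round 3: derive flow(b,a) via R1 from flow(b,j), red(j,a)
round 3: derive flow(h,g) via R1 from flow(h,a), red(a,g)
round 3: derive flow(h,h) via R1 from flow(h,a), red(a,h)
round 3: derive flow(j,j) via R1 from flow(j,h), red(h,j)
round 3: derive span(a,a) via R3 from span(a,j), red(j,a)
round 3: derive span(b,a) via R3 from span(b,j), red(j,a)
round 3: derive span(h,g) via R3 from span(h,a), red(a,g)
round 3: derive span(h,h) via R3 from span(h,a), red(a,h)
round 3: derive span(j,j) via R3 from span(j,h), red(h,j)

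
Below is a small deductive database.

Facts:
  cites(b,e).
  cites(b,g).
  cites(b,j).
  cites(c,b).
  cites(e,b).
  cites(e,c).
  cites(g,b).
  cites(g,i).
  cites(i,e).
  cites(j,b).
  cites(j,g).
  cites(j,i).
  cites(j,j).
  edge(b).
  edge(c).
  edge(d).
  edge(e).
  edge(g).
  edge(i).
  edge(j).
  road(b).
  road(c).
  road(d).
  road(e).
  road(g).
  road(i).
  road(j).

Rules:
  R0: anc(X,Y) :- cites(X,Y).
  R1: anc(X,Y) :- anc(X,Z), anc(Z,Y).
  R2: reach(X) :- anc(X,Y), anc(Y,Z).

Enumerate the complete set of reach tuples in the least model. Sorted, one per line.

round 1: derive anc(b,e) via R0 from cites(b,e)
round 1: derive anc(b,g) via R0 from cites(b,g)
round 1: derive anc(b,j) via R0 from cites(b,j)
round 1: derive anc(c,b) via R0 from cites(c,b)
round 1: derive anc(e,b) via R0 from cites(e,b)
round 1: derive anc(e,c) via R0 from cites(e,c)
round 1: derive anc(g,b) via R0 from cites(g,b)
round 1: derive anc(g,i) via R0 from cites(g,i)
round 1: derive anc(i,e) via R0 from cites(i,e)
round 1: derive anc(j,b) via R0 from cites(j,b)
round 1: derive anc(j,g) via R0 from cites(j,g)
round 1: derive anc(j,i) via R0 from cites(j,i)
round 1: derive anc(j,j) via R0 from cites(j,j)
round 2: derive anc(b,b) via R1 from anc(b,e), anc(e,b)
round 2: derive anc(b,c) via R1 from anc(b,e), anc(e,c)
round 2: derive anc(b,i) via R1 from anc(b,g), anc(g,i)
round 2: derive anc(c,e) via R1 from anc(c,b), anc(b,e)
round 2: derive anc(c,g) via R1 from anc(c,b), anc(b,g)
round 2: derive anc(c,j) via R1 from anc(c,b), anc(b,j)
round 2: derive anc(e,e) via R1 from anc(e,b), anc(b,e)
round 2: derive anc(e,g) via R1 from anc(e,b), anc(b,g)
round 2: derive anc(e,j) via R1 from anc(e,b), anc(b,j)
round 2: derive anc(g,e) via R1 from anc(g,b), anc(b,e)
round 2: derive anc(g,g) via R1 from anc(g,b), anc(b,g)
round 2: derive anc(g,j) via R1 from anc(g,b), anc(b,j)
round 2: derive anc(i,b) via R1 from anc(i,e), anc(e,b)
round 2: derive anc(i,c) via R1 from anc(i,e), anc(e,c)
round 2: derive anc(j,e) via R1 from anc(j,b), anc(b,e)
round 2: derive reach(b) via R2 from anc(b,e), anc(e,b)
round 2: derive reach(c) via R2 from anc(c,b), anc(b,e)
round 2: derive reach(e) via R2 from anc(e,b), anc(b,e)
round 2: derive reach(g) via R2 from anc(g,b), anc(b,e)
round 2: derive reach(i) via R2 from anc(i,e), anc(e,b)
round 2: derive reach(j) via R2 from anc(j,b), anc(b,e)
round 3: derive anc(c,c) via R1 from anc(c,b), anc(b,c)
round 3: derive anc(c,i) via R1 from anc(c,b), anc(b,i)
round 3: derive anc(e,i) via R1 from anc(e,b), anc(b,i)
round 3: derive anc(g,c) via R1 from anc(g,b), anc(b,c)
round 3: derive anc(i,g) via R1 from anc(i,b), anc(b,g)
round 3: derive anc(i,i) via R1 from anc(i,b), anc(b,i)
round 3: derive anc(i,j) via R1 from anc(i,b), anc(b,j)
round 3: derive anc(j,c) via R1 from anc(j,b), anc(b,c)

reach(b)
reach(c)
reach(e)
reach(g)
reach(i)
reach(j)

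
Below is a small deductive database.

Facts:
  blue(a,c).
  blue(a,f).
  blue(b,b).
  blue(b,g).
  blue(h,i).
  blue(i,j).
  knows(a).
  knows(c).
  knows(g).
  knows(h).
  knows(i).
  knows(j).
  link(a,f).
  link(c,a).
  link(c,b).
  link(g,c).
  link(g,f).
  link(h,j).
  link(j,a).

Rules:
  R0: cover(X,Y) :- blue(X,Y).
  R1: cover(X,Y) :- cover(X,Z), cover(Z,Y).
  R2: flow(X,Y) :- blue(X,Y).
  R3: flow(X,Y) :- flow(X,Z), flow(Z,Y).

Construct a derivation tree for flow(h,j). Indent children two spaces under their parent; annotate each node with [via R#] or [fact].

round 1: derive flow(a,c) via R2 from blue(a,c)
round 1: derive flow(a,f) via R2 from blue(a,f)
round 1: derive flow(b,b) via R2 from blue(b,b)
round 1: derive flow(b,g) via R2 from blue(b,g)
round 1: derive flow(h,i) via R2 from blue(h,i)
round 1: derive flow(i,j) via R2 from blue(i,j)
round 2: derive flow(h,j) via R3 from flow(h,i), flow(i,j)

flow(h,j)  [via R3]
  flow(h,i)  [via R2]
    blue(h,i)  [fact]
  flow(i,j)  [via R2]
    blue(i,j)  [fact]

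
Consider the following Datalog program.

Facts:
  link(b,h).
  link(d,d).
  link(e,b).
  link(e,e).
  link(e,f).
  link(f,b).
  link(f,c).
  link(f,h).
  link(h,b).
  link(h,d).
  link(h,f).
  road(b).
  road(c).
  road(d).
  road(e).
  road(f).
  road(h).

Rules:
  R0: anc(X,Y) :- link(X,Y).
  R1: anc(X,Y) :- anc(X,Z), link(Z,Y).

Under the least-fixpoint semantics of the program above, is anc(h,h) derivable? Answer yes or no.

yes

round 1: derive anc(b,h) via R0 from link(b,h)
round 1: derive anc(d,d) via R0 from link(d,d)
round 1: derive anc(e,b) via R0 from link(e,b)
round 1: derive anc(e,e) via R0 from link(e,e)
round 1: derive anc(e,f) via R0 from link(e,f)
round 1: derive anc(f,b) via R0 from link(f,b)
round 1: derive anc(f,c) via R0 from link(f,c)
round 1: derive anc(f,h) via R0 from link(f,h)
round 1: derive anc(h,b) via R0 from link(h,b)
round 1: derive anc(h,d) via R0 from link(h,d)
round 1: derive anc(h,f) via R0 from link(h,f)
round 2: derive anc(b,b) via R1 from anc(b,h), link(h,b)
round 2: derive anc(b,d) via R1 from anc(b,h), link(h,d)
round 2: derive anc(b,f) via R1 from anc(b,h), link(h,f)
round 2: derive anc(e,c) via R1 from anc(e,f), link(f,c)
round 2: derive anc(e,h) via R1 from anc(e,b), link(b,h)
round 2: derive anc(f,d) via R1 from anc(f,h), link(h,d)
round 2: derive anc(f,f) via R1 from anc(f,h), link(h,f)
round 2: derive anc(h,c) via R1 from anc(h,f), link(f,c)
round 2: derive anc(h,h) via R1 from anc(h,b), link(b,h)
round 3: derive anc(b,c) via R1 from anc(b,f), link(f,c)
round 3: derive anc(e,d) via R1 from anc(e,h), link(h,d)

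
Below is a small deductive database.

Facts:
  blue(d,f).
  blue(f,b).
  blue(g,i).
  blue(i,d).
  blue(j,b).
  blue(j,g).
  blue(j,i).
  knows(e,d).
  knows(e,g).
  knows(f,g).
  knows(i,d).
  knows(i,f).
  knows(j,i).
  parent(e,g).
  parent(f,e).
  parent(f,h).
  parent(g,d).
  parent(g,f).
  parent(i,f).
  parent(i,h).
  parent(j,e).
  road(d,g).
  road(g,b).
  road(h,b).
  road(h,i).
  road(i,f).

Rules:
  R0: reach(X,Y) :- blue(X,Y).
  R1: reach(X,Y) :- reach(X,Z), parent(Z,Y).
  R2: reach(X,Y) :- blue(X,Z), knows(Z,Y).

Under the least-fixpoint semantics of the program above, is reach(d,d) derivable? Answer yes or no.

round 1: derive reach(d,f) via R0 from blue(d,f)
round 1: derive reach(f,b) via R0 from blue(f,b)
round 1: derive reach(g,i) via R0 from blue(g,i)
round 1: derive reach(i,d) via R0 from blue(i,d)
round 1: derive reach(j,b) via R0 from blue(j,b)
round 1: derive reach(j,g) via R0 from blue(j,g)
round 1: derive reach(j,i) via R0 from blue(j,i)
round 1: derive reach(d,g) via R2 from blue(d,f), knows(f,g)
round 1: derive reach(g,d) via R2 from blue(g,i), knows(i,d)
round 1: derive reach(g,f) via R2 from blue(g,i), knows(i,f)
round 1: derive reach(j,d) via R2 from blue(j,i), knows(i,d)
round 1: derive reach(j,f) via R2 from blue(j,i), knows(i,f)
round 2: derive reach(d,d) via R1 from reach(d,g), parent(g,d)
round 2: derive reach(d,e) via R1 from reach(d,f), parent(f,e)
round 2: derive reach(d,h) via R1 from reach(d,f), parent(f,h)
round 2: derive reach(g,e) via R1 from reach(g,f), parent(f,e)
round 2: derive reach(g,h) via R1 from reach(g,f), parent(f,h)
round 2: derive reach(j,e) via R1 from reach(j,f), parent(f,e)
round 2: derive reach(j,h) via R1 from reach(j,f), parent(f,h)
round 3: derive reach(g,g) via R1 from reach(g,e), parent(e,g)

yes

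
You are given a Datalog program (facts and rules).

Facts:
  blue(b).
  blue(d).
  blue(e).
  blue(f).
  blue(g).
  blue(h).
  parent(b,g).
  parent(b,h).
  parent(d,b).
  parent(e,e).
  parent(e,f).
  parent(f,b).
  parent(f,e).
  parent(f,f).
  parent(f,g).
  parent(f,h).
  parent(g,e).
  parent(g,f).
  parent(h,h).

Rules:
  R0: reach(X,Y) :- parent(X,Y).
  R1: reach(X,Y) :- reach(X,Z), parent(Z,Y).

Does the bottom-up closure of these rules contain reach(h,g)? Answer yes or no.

round 1: derive reach(b,g) via R0 from parent(b,g)
round 1: derive reach(b,h) via R0 from parent(b,h)
round 1: derive reach(d,b) via R0 from parent(d,b)
round 1: derive reach(e,e) via R0 from parent(e,e)
round 1: derive reach(e,f) via R0 from parent(e,f)
round 1: derive reach(f,b) via R0 from parent(f,b)
round 1: derive reach(f,e) via R0 from parent(f,e)
round 1: derive reach(f,f) via R0 from parent(f,f)
round 1: derive reach(f,g) via R0 from parent(f,g)
round 1: derive reach(f,h) via R0 from parent(f,h)
round 1: derive reach(g,e) via R0 from parent(g,e)
round 1: derive reach(g,f) via R0 from parent(g,f)
round 1: derive reach(h,h) via R0 from parent(h,h)
round 2: derive reach(b,e) via R1 from reach(b,g), parent(g,e)
round 2: derive reach(b,f) via R1 from reach(b,g), parent(g,f)
round 2: derive reach(d,g) via R1 from reach(d,b), parent(b,g)
round 2: derive reach(d,h) via R1 from reach(d,b), parent(b,h)
round 2: derive reach(e,b) via R1 from reach(e,f), parent(f,b)
round 2: derive reach(e,g) via R1 from reach(e,f), parent(f,g)
round 2: derive reach(e,h) via R1 from reach(e,f), parent(f,h)
round 2: derive reach(g,b) via R1 from reach(g,f), parent(f,b)
round 2: derive reach(g,g) via R1 from reach(g,f), parent(f,g)
round 2: derive reach(g,h) via R1 from reach(g,f), parent(f,h)
round 3: derive reach(b,b) via R1 from reach(b,f), parent(f,b)
round 3: derive reach(d,e) via R1 from reach(d,g), parent(g,e)
round 3: derive reach(d,f) via R1 from reach(d,g), parent(g,f)

no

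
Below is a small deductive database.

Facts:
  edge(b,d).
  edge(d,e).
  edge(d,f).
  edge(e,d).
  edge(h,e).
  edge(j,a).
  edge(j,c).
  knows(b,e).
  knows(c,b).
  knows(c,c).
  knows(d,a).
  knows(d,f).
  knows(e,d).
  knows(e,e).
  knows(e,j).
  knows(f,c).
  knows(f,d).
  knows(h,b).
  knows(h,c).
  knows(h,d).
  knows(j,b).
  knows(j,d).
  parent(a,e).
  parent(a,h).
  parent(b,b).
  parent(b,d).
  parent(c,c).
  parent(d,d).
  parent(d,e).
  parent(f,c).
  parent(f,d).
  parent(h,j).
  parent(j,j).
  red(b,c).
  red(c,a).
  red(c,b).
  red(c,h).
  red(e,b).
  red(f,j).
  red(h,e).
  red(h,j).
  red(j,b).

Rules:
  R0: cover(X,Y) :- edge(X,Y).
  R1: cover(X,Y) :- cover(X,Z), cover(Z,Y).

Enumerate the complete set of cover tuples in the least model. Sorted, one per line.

cover(b,d)
cover(b,e)
cover(b,f)
cover(d,d)
cover(d,e)
cover(d,f)
cover(e,d)
cover(e,e)
cover(e,f)
cover(h,d)
cover(h,e)
cover(h,f)
cover(j,a)
cover(j,c)

round 1: derive cover(b,d) via R0 from edge(b,d)
round 1: derive cover(d,e) via R0 from edge(d,e)
round 1: derive cover(d,f) via R0 from edge(d,f)
round 1: derive cover(e,d) via R0 from edge(e,d)
round 1: derive cover(h,e) via R0 from edge(h,e)
round 1: derive cover(j,a) via R0 from edge(j,a)
round 1: derive cover(j,c) via R0 from edge(j,c)
round 2: derive cover(b,e) via R1 from cover(b,d), cover(d,e)
round 2: derive cover(b,f) via R1 from cover(b,d), cover(d,f)
round 2: derive cover(d,d) via R1 from cover(d,e), cover(e,d)
round 2: derive cover(e,e) via R1 from cover(e,d), cover(d,e)
round 2: derive cover(e,f) via R1 from cover(e,d), cover(d,f)
round 2: derive cover(h,d) via R1 from cover(h,e), cover(e,d)
round 3: derive cover(h,f) via R1 from cover(h,d), cover(d,f)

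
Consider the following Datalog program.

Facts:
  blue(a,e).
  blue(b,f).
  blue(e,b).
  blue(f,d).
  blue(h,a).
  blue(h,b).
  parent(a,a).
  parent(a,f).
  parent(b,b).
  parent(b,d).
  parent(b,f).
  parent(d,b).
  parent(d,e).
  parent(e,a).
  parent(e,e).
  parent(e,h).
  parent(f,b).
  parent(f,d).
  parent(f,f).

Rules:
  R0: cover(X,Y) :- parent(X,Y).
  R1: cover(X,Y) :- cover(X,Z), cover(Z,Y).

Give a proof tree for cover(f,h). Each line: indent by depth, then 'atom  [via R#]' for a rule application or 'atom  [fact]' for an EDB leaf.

cover(f,h)  [via R1]
  cover(f,d)  [via R0]
    parent(f,d)  [fact]
  cover(d,h)  [via R1]
    cover(d,e)  [via R0]
      parent(d,e)  [fact]
    cover(e,h)  [via R0]
      parent(e,h)  [fact]

round 1: derive cover(a,a) via R0 from parent(a,a)
round 1: derive cover(a,f) via R0 from parent(a,f)
round 1: derive cover(b,b) via R0 from parent(b,b)
round 1: derive cover(b,d) via R0 from parent(b,d)
round 1: derive cover(b,f) via R0 from parent(b,f)
round 1: derive cover(d,b) via R0 from parent(d,b)
round 1: derive cover(d,e) via R0 from parent(d,e)
round 1: derive cover(e,a) via R0 from parent(e,a)
round 1: derive cover(e,e) via R0 from parent(e,e)
round 1: derive cover(e,h) via R0 from parent(e,h)
round 1: derive cover(f,b) via R0 from parent(f,b)
round 1: derive cover(f,d) via R0 from parent(f,d)
round 1: derive cover(f,f) via R0 from parent(f,f)
round 2: derive cover(a,b) via R1 from cover(a,f), cover(f,b)
round 2: derive cover(a,d) via R1 from cover(a,f), cover(f,d)
round 2: derive cover(b,e) via R1 from cover(b,d), cover(d,e)
round 2: derive cover(d,a) via R1 from cover(d,e), cover(e,a)
round 2: derive cover(d,d) via R1 from cover(d,b), cover(b,d)
round 2: derive cover(d,f) via R1 from cover(d,b), cover(b,f)
round 2: derive cover(d,h) via R1 from cover(d,e), cover(e,h)
round 2: derive cover(e,f) via R1 from cover(e,a), cover(a,f)
round 2: derive cover(f,e) via R1 from cover(f,d), cover(d,e)
round 3: derive cover(a,e) via R1 from cover(a,b), cover(b,e)
round 3: derive cover(a,h) via R1 from cover(a,d), cover(d,h)
round 3: derive cover(b,a) via R1 from cover(b,d), cover(d,a)
round 3: derive cover(b,h) via R1 from cover(b,d), cover(d,h)
round 3: derive cover(e,b) via R1 from cover(e,a), cover(a,b)
round 3: derive cover(e,d) via R1 from cover(e,a), cover(a,d)
round 3: derive cover(f,a) via R1 from cover(f,d), cover(d,a)
round 3: derive cover(f,h) via R1 from cover(f,d), cover(d,h)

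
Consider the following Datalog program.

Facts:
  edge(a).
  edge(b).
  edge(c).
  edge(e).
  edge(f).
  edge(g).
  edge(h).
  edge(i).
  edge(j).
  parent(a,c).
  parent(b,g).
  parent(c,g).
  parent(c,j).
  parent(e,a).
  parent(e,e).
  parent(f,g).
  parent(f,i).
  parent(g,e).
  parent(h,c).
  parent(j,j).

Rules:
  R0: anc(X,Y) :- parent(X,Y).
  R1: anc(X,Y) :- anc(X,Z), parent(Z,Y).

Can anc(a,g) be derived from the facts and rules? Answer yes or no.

yes

round 1: derive anc(a,c) via R0 from parent(a,c)
round 1: derive anc(b,g) via R0 from parent(b,g)
round 1: derive anc(c,g) via R0 from parent(c,g)
round 1: derive anc(c,j) via R0 from parent(c,j)
round 1: derive anc(e,a) via R0 from parent(e,a)
round 1: derive anc(e,e) via R0 from parent(e,e)
round 1: derive anc(f,g) via R0 from parent(f,g)
round 1: derive anc(f,i) via R0 from parent(f,i)
round 1: derive anc(g,e) via R0 from parent(g,e)
round 1: derive anc(h,c) via R0 from parent(h,c)
round 1: derive anc(j,j) via R0 from parent(j,j)
round 2: derive anc(a,g) via R1 from anc(a,c), parent(c,g)
round 2: derive anc(a,j) via R1 from anc(a,c), parent(c,j)
round 2: derive anc(b,e) via R1 from anc(b,g), parent(g,e)
round 2: derive anc(c,e) via R1 from anc(c,g), parent(g,e)
round 2: derive anc(e,c) via R1 from anc(e,a), parent(a,c)
round 2: derive anc(f,e) via R1 from anc(f,g), parent(g,e)
round 2: derive anc(g,a) via R1 from anc(g,e), parent(e,a)
round 2: derive anc(h,g) via R1 from anc(h,c), parent(c,g)
round 2: derive anc(h,j) via R1 from anc(h,c), parent(c,j)
round 3: derive anc(a,e) via R1 from anc(a,g), parent(g,e)
round 3: derive anc(b,a) via R1 from anc(b,e), parent(e,a)
round 3: derive anc(c,a) via R1 from anc(c,e), parent(e,a)
round 3: derive anc(e,g) via R1 from anc(e,c), parent(c,g)
round 3: derive anc(e,j) via R1 from anc(e,c), parent(c,j)
round 3: derive anc(f,a) via R1 from anc(f,e), parent(e,a)
round 3: derive anc(g,c) via R1 from anc(g,a), parent(a,c)
round 3: derive anc(h,e) via R1 from anc(h,g), parent(g,e)
round 4: derive anc(a,a) via R1 from anc(a,e), parent(e,a)
round 4: derive anc(b,c) via R1 from anc(b,a), parent(a,c)
round 4: derive anc(c,c) via R1 from anc(c,a), parent(a,c)
round 4: derive anc(f,c) via R1 from anc(f,a), parent(a,c)
round 4: derive anc(g,g) via R1 from anc(g,c), parent(c,g)
round 4: derive anc(g,j) via R1 from anc(g,c), parent(c,j)
round 4: derive anc(h,a) via R1 from anc(h,e), parent(e,a)
round 5: derive anc(b,j) via R1 from anc(b,c), parent(c,j)
round 5: derive anc(f,j) via R1 from anc(f,c), parent(c,j)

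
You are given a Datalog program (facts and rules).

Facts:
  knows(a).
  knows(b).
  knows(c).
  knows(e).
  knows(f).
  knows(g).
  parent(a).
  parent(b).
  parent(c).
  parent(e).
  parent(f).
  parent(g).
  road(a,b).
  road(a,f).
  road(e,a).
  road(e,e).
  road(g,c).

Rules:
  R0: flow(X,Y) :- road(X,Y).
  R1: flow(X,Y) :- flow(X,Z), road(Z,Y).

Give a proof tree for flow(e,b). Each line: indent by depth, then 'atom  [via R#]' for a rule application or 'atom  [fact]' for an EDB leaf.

flow(e,b)  [via R1]
  flow(e,a)  [via R0]
    road(e,a)  [fact]
  road(a,b)  [fact]

round 1: derive flow(a,b) via R0 from road(a,b)
round 1: derive flow(a,f) via R0 from road(a,f)
round 1: derive flow(e,a) via R0 from road(e,a)
round 1: derive flow(e,e) via R0 from road(e,e)
round 1: derive flow(g,c) via R0 from road(g,c)
round 2: derive flow(e,b) via R1 from flow(e,a), road(a,b)
round 2: derive flow(e,f) via R1 from flow(e,a), road(a,f)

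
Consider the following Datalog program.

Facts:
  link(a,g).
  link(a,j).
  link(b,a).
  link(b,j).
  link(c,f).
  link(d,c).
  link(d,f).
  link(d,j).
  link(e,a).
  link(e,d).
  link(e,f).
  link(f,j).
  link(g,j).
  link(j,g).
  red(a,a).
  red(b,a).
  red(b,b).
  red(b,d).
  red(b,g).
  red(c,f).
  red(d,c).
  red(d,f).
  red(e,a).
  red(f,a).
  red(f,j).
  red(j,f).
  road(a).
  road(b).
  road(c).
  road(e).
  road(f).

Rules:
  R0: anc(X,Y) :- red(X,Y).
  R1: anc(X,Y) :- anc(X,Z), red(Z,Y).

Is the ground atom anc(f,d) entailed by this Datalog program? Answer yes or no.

round 1: derive anc(a,a) via R0 from red(a,a)
round 1: derive anc(b,a) via R0 from red(b,a)
round 1: derive anc(b,b) via R0 from red(b,b)
round 1: derive anc(b,d) via R0 from red(b,d)
round 1: derive anc(b,g) via R0 from red(b,g)
round 1: derive anc(c,f) via R0 from red(c,f)
round 1: derive anc(d,c) via R0 from red(d,c)
round 1: derive anc(d,f) via R0 from red(d,f)
round 1: derive anc(e,a) via R0 from red(e,a)
round 1: derive anc(f,a) via R0 from red(f,a)
round 1: derive anc(f,j) via R0 from red(f,j)
round 1: derive anc(j,f) via R0 from red(j,f)
round 2: derive anc(b,c) via R1 from anc(b,d), red(d,c)
round 2: derive anc(b,f) via R1 from anc(b,d), red(d,f)
round 2: derive anc(c,a) via R1 from anc(c,f), red(f,a)
round 2: derive anc(c,j) via R1 from anc(c,f), red(f,j)
round 2: derive anc(d,a) via R1 from anc(d,f), red(f,a)
round 2: derive anc(d,j) via R1 from anc(d,f), red(f,j)
round 2: derive anc(f,f) via R1 from anc(f,j), red(j,f)
round 2: derive anc(j,a) via R1 from anc(j,f), red(f,a)
round 2: derive anc(j,j) via R1 from anc(j,f), red(f,j)
round 3: derive anc(b,j) via R1 from anc(b,f), red(f,j)

no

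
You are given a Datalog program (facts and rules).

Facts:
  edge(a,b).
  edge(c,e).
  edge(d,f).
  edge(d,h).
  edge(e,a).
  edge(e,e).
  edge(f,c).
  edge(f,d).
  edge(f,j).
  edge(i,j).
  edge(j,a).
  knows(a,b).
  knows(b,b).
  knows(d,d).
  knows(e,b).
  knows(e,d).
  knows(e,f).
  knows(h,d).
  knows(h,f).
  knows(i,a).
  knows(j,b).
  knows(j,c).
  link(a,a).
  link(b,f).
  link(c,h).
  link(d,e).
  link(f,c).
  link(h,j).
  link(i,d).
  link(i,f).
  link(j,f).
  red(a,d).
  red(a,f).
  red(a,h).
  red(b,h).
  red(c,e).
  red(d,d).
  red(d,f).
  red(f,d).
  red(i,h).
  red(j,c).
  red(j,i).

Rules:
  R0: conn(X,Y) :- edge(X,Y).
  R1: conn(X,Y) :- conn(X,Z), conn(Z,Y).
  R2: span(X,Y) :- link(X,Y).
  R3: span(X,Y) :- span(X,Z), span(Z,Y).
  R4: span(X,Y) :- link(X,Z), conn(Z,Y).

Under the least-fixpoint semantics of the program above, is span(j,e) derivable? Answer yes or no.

round 1: derive conn(a,b) via R0 from edge(a,b)
round 1: derive conn(c,e) via R0 from edge(c,e)
round 1: derive conn(d,f) via R0 from edge(d,f)
round 1: derive conn(d,h) via R0 from edge(d,h)
round 1: derive conn(e,a) via R0 from edge(e,a)
round 1: derive conn(e,e) via R0 from edge(e,e)
round 1: derive conn(f,c) via R0 from edge(f,c)
round 1: derive conn(f,d) via R0 from edge(f,d)
round 1: derive conn(f,j) via R0 from edge(f,j)
round 1: derive conn(i,j) via R0 from edge(i,j)
round 1: derive conn(j,a) via R0 from edge(j,a)
round 1: derive span(a,a) via R2 from link(a,a)
round 1: derive span(b,f) via R2 from link(b,f)
round 1: derive span(c,h) via R2 from link(c,h)
round 1: derive span(d,e) via R2 from link(d,e)
round 1: derive span(f,c) via R2 from link(f,c)
round 1: derive span(h,j) via R2 from link(h,j)
round 1: derive span(i,d) via R2 from link(i,d)
round 1: derive span(i,f) via R2 from link(i,f)
round 1: derive span(j,f) via R2 from link(j,f)
round 2: derive conn(c,a) via R1 from conn(c,e), conn(e,a)
round 2: derive conn(d,c) via R1 from conn(d,f), conn(f,c)
round 2: derive conn(d,d) via R1 from conn(d,f), conn(f,d)
round 2: derive conn(d,j) via R1 from conn(d,f), conn(f,j)
round 2: derive conn(e,b) via R1 from conn(e,a), conn(a,b)
round 2: derive conn(f,a) via R1 from conn(f,j), conn(j,a)
round 2: derive conn(f,e) via R1 from conn(f,c), conn(c,e)
round 2: derive conn(f,f) via R1 from conn(f,d), conn(d,f)
round 2: derive conn(f,h) via R1 from conn(f,d), conn(d,h)
round 2: derive conn(i,a) via R1 from conn(i,j), conn(j,a)
round 2: derive conn(j,b) via R1 from conn(j,a), conn(a,b)
round 2: derive span(b,c) via R3 from span(b,f), span(f,c)
round 2: derive span(c,j) via R3 from span(c,h), span(h,j)
round 2: derive span(f,h) via R3 from span(f,c), span(c,h)
round 2: derive span(h,f) via R3 from span(h,j), span(j,f)
round 2: derive span(i,c) via R3 from span(i,f), span(f,c)
round 2: derive span(i,e) via R3 from span(i,d), span(d,e)
round 2: derive span(j,c) via R3 from span(j,f), span(f,c)
round 2: derive span(a,b) via R4 from link(a,a), conn(a,b)
round 2: derive span(b,d) via R4 from link(b,f), conn(f,d)
round 2: derive span(b,j) via R4 from link(b,f), conn(f,j)
round 2: derive span(d,a) via R4 from link(d,e), conn(e,a)
round 2: derive span(f,e) via R4 from link(f,c), conn(c,e)
round 2: derive span(h,a) via R4 from link(h,j), conn(j,a)
round 2: derive span(i,h) via R4 from link(i,d), conn(d,h)
round 2: derive span(i,j) via R4 from link(i,f), conn(f,j)
round 2: derive span(j,d) via R4 from link(j,f), conn(f,d)
round 2: derive span(j,j) via R4 from link(j,f), conn(f,j)
round 3: derive conn(c,b) via R1 from conn(c,a), conn(a,b)
round 3: derive conn(d,a) via R1 from conn(d,c), conn(c,a)
round 3: derive conn(d,b) via R1 from conn(d,j), conn(j,b)
round 3: derive conn(d,e) via R1 from conn(d,c), conn(c,e)
round 3: derive conn(f,b) via R1 from conn(f,a), conn(a,b)
round 3: derive conn(i,b) via R1 from conn(i,a), conn(a,b)
round 3: derive span(a,c) via R3 from span(a,b), span(b,c)
round 3: derive span(a,d) via R3 from span(a,b), span(b,d)
round 3: derive span(a,f) via R3 from span(a,b), span(b,f)
round 3: derive span(a,j) via R3 from span(a,b), span(b,j)
round 3: derive span(b,a) via R3 from span(b,d), span(d,a)
round 3: derive span(b,e) via R3 from span(b,d), span(d,e)
round 3: derive span(b,h) via R3 from span(b,c), span(c,h)
round 3: derive span(c,a) via R3 from span(c,h), span(h,a)
round 3: derive span(c,c) via R3 from span(c,j), span(j,c)
round 3: derive span(c,d) via R3 from span(c,j), span(j,d)
round 3: derive span(c,f) via R3 from span(c,h), span(h,f)
round 3: derive span(d,b) via R3 from span(d,a), span(a,b)
round 3: derive span(f,a) via R3 from span(f,h), span(h,a)
round 3: derive span(f,f) via R3 from span(f,h), span(h,f)
round 3: derive span(f,j) via R3 from span(f,c), span(c,j)
round 3: derive span(h,b) via R3 from span(h,a), span(a,b)
round 3: derive span(h,c) via R3 from span(h,f), span(f,c)
round 3: derive span(h,d) via R3 from span(h,j), span(j,d)
round 3: derive span(h,e) via R3 from span(h,f), span(f,e)
round 3: derive span(h,h) via R3 from span(h,f), span(f,h)
round 3: derive span(i,a) via R3 from span(i,d), span(d,a)
round 3: derive span(j,a) via R3 from span(j,d), span(d,a)
round 3: derive span(j,e) via R3 from span(j,d), span(d,e)
round 3: derive span(j,h) via R3 from span(j,c), span(c,h)
round 4: derive span(a,e) via R3 from span(a,b), span(b,e)
round 4: derive span(a,h) via R3 from span(a,b), span(b,h)
round 4: derive span(b,b) via R3 from span(b,a), span(a,b)
round 4: derive span(c,b) via R3 from span(c,a), span(a,b)
round 4: derive span(c,e) via R3 from span(c,d), span(d,e)
round 4: derive span(d,c) via R3 from span(d,a), span(a,c)
round 4: derive span(d,d) via R3 from span(d,a), span(a,d)
round 4: derive span(d,f) via R3 from span(d,a), span(a,f)
round 4: derive span(d,h) via R3 from span(d,b), span(b,h)
round 4: derive span(d,j) via R3 from span(d,a), span(a,j)
round 4: derive span(f,b) via R3 from span(f,a), span(a,b)
round 4: derive span(f,d) via R3 from span(f,a), span(a,d)
round 4: derive span(i,b) via R3 from span(i,a), span(a,b)
round 4: derive span(j,b) via R3 from span(j,a), span(a,b)

yes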